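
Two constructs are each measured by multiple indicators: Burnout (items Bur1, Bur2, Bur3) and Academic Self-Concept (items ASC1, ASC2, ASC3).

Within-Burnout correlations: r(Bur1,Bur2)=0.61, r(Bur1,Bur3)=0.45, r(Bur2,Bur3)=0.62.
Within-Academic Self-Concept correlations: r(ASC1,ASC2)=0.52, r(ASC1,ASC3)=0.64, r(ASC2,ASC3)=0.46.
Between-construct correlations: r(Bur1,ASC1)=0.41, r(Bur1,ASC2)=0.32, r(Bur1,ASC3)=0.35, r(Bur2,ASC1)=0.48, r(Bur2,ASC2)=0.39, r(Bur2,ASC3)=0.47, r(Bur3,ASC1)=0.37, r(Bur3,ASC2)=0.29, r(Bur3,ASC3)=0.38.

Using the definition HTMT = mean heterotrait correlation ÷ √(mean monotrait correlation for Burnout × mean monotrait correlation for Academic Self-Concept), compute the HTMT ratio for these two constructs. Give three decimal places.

Mean heterotrait r = 3.46/9 = 0.3844.
Mean within-Bur = 1.68/3 = 0.5600; mean within-ASC = 1.62/3 = 0.5400.
Geometric mean = √(0.5600 × 0.5400) = 0.5499.
HTMT = 0.3844 / 0.5499 = 0.699.

0.699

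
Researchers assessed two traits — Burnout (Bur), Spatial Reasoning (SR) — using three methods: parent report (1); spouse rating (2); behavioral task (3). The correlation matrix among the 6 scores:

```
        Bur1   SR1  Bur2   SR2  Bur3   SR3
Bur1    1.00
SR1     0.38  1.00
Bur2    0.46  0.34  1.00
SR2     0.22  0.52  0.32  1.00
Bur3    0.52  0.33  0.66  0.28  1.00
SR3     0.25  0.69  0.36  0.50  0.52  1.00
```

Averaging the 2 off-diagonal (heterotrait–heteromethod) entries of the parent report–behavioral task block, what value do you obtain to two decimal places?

HTHM values (method 1 × method 3): 0.25, 0.33; mean = 0.58/2 = 0.29.

0.29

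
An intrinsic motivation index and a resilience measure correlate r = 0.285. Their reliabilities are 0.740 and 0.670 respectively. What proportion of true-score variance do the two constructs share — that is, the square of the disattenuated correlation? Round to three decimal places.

Disattenuated r = 0.285 / √(0.740 × 0.670) = 0.285 / 0.7041 = 0.4048.
Shared true-score variance = 0.4048² = 0.1639 ≈ 0.164.

0.164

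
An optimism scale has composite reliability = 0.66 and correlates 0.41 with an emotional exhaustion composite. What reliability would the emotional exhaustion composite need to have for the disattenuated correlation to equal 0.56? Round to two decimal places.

0.81

r_true = r_obs / √(r_xx · r_yy) ⇒ 0.56 = 0.41 / √(0.66 · r_yy).
√(0.66 · r_yy) = 0.41 / 0.56 = 0.7321; 0.66 · r_yy = 0.5360; r_yy = 0.5360 / 0.66 ≈ 0.81.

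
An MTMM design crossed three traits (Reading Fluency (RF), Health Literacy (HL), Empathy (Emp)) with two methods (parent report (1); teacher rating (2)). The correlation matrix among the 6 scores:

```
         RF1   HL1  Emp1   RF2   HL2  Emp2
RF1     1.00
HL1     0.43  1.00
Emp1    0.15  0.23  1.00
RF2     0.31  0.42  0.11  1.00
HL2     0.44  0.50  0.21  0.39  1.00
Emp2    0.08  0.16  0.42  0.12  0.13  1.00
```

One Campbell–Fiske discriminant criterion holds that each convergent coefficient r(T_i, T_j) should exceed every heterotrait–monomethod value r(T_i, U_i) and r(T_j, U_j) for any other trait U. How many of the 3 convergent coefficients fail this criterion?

1

Convergent coefficients and their comparison sets:
RF (methods 1·2): 0.31 vs {0.43, 0.39, 0.15, 0.12} → fail.
HL (methods 1·2): 0.50 vs {0.43, 0.39, 0.23, 0.13} → pass.
Emp (methods 1·2): 0.42 vs {0.15, 0.12, 0.23, 0.13} → pass.
1 of 3 fail.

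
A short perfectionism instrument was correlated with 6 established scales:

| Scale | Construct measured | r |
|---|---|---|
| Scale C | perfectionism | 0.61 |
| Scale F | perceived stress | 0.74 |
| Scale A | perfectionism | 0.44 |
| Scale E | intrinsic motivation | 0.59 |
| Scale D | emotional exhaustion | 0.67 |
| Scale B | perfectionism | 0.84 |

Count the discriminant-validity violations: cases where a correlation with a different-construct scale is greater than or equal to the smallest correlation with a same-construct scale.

Convergent (same construct = perfectionism): Scale C, Scale A, Scale B.
Smallest convergent = 0.44. Discriminant values: 0.74, 0.59, 0.67; count ≥ 0.44 → 3.

3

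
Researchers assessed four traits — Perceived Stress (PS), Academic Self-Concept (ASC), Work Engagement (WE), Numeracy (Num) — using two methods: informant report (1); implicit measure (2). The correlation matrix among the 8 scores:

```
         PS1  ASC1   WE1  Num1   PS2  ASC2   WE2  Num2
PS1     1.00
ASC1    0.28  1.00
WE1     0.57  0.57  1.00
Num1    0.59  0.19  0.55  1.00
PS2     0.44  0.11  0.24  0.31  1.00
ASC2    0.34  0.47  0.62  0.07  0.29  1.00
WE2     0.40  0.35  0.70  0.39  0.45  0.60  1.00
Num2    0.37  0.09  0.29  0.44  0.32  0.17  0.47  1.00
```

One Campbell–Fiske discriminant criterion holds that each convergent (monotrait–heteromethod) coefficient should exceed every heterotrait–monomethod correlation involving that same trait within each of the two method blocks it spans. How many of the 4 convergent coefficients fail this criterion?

3

Convergent coefficients and their comparison sets:
PS (methods 1·2): 0.44 vs {0.28, 0.29, 0.57, 0.45, 0.59, 0.32} → fail.
ASC (methods 1·2): 0.47 vs {0.28, 0.29, 0.57, 0.60, 0.19, 0.17} → fail.
WE (methods 1·2): 0.70 vs {0.57, 0.45, 0.57, 0.60, 0.55, 0.47} → pass.
Num (methods 1·2): 0.44 vs {0.59, 0.32, 0.19, 0.17, 0.55, 0.47} → fail.
3 of 4 fail.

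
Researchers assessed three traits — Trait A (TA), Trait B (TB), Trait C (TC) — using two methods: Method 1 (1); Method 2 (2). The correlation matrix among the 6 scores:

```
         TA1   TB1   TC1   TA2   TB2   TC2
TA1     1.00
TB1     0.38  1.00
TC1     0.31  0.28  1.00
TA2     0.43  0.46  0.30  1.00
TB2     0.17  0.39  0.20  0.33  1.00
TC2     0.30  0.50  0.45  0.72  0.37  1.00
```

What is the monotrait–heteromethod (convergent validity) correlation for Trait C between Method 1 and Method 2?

Same trait (TC), different methods: r(TC1, TC2) = 0.45.

0.45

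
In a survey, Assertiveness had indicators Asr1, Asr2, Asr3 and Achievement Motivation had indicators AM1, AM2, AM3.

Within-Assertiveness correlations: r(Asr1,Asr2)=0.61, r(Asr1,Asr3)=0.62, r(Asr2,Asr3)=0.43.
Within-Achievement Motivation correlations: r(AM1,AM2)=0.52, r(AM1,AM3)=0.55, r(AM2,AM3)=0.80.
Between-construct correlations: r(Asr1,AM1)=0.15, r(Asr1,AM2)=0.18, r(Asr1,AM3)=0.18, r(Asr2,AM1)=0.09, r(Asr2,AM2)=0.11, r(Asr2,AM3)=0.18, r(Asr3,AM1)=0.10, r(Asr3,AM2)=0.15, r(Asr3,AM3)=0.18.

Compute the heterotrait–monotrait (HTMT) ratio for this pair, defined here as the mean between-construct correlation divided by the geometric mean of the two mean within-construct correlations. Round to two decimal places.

Mean heterotrait r = 1.32/9 = 0.1467.
Mean within-Asr = 1.66/3 = 0.5533; mean within-AM = 1.87/3 = 0.6233.
Geometric mean = √(0.5533 × 0.6233) = 0.5873.
HTMT = 0.1467 / 0.5873 = 0.25.

0.25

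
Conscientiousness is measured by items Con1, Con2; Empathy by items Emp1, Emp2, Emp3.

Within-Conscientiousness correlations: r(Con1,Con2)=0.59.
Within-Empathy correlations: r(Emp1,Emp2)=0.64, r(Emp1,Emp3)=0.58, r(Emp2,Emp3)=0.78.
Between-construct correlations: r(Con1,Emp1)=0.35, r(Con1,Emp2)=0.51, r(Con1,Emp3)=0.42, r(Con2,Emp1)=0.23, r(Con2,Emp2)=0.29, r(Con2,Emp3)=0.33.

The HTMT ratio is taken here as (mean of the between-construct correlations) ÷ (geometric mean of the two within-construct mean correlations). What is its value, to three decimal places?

Between-construct mean = 2.13/6 = 0.3550.
Mean within-Con = 0.59/1 = 0.5900; mean within-Emp = 2.00/3 = 0.6667.
Geometric mean = √(0.5900 × 0.6667) = 0.6272.
HTMT = 0.3550 / 0.6272 = 0.566.

0.566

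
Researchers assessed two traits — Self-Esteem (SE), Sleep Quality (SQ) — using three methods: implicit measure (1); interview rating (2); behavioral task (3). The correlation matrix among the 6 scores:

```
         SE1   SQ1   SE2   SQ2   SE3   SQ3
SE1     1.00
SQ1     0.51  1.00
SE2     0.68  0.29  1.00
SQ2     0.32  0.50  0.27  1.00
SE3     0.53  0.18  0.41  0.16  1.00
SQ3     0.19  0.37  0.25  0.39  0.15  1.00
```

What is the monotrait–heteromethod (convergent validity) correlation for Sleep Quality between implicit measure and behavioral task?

Same trait (SQ), different methods: r(SQ1, SQ3) = 0.37.

0.37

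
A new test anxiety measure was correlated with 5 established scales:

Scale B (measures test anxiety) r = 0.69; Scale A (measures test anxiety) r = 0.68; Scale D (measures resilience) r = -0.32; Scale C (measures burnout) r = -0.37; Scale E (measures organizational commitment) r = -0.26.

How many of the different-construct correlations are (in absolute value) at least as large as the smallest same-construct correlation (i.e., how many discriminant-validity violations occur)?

Convergent (same construct = test anxiety): Scale B, Scale A.
Smallest convergent = 0.68. Discriminant |r|: 0.32, 0.37, 0.26; count ≥ 0.68 → 0.

0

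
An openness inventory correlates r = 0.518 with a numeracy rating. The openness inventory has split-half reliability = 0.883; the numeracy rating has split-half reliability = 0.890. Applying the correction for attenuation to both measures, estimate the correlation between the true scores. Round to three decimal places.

0.584

r_true = r_obs / √(r_xx · r_yy) = 0.518 / √(0.883 × 0.890) = 0.518 / √0.785870 = 0.518 / 0.8865 ≈ 0.584.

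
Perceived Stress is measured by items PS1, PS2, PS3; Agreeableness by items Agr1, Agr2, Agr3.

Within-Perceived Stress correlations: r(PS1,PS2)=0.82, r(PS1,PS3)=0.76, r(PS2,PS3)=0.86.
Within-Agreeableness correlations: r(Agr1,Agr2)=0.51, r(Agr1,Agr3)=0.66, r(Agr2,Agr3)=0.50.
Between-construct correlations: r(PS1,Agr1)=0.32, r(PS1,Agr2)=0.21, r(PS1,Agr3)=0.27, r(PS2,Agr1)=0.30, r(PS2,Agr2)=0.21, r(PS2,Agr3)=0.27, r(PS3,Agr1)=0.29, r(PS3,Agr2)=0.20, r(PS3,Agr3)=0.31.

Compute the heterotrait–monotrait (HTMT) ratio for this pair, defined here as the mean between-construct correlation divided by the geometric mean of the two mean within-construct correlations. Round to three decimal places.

0.393

Between-construct mean = 2.38/9 = 0.2644.
Mean within-PS = 2.44/3 = 0.8133; mean within-Agr = 1.67/3 = 0.5567.
Geometric mean = √(0.8133 × 0.5567) = 0.6729.
HTMT = 0.2644 / 0.6729 = 0.393.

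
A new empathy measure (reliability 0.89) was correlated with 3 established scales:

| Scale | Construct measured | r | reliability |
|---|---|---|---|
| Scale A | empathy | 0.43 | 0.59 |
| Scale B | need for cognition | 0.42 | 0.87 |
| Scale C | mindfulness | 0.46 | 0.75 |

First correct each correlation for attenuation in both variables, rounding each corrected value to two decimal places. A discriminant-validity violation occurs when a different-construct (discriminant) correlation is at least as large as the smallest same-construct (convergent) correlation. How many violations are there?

Disattenuated r (r / √(r_scale · r_new)):
  Scale A (conv): 0.43 / √(0.59·0.89) = 0.59
  Scale B (disc): 0.42 / √(0.87·0.89) = 0.48
  Scale C (disc): 0.46 / √(0.75·0.89) = 0.56
Smallest convergent = 0.59. Discriminant values: 0.48, 0.56; count ≥ 0.59 → 0.

0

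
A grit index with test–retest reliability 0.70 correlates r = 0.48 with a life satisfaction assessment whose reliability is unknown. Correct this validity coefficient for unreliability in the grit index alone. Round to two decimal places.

0.57

Single correction: r_c = r_obs / √r_xx = 0.48 / √0.70 = 0.48 / 0.8367 ≈ 0.57.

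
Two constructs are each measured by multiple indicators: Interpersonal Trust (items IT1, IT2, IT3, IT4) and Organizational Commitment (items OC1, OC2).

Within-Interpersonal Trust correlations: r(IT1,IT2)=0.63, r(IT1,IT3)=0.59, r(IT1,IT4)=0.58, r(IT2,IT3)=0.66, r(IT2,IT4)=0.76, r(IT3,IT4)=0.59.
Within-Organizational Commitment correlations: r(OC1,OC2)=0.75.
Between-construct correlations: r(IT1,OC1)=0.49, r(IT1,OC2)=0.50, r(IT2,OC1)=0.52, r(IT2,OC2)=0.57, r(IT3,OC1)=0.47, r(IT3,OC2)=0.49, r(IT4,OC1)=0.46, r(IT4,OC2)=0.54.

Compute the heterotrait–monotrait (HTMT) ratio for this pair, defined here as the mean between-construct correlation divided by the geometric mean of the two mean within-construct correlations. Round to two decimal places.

0.73

Mean between = 4.04/8 = 0.5050.
Mean within-IT = 3.81/6 = 0.6350; mean within-OC = 0.75/1 = 0.7500.
Geometric mean = √(0.6350 × 0.7500) = 0.6901.
HTMT = 0.5050 / 0.6901 = 0.73.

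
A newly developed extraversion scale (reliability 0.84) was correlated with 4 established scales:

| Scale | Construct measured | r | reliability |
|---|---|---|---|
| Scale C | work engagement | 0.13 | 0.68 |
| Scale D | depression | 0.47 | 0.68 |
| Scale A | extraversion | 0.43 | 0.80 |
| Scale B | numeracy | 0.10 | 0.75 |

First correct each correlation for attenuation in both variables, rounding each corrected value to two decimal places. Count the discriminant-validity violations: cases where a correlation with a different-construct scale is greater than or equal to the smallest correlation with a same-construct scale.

Disattenuated r (r / √(r_scale · r_new)):
  Scale C (disc): 0.13 / √(0.68·0.84) = 0.17
  Scale D (disc): 0.47 / √(0.68·0.84) = 0.62
  Scale A (conv): 0.43 / √(0.80·0.84) = 0.52
  Scale B (disc): 0.10 / √(0.75·0.84) = 0.13
Smallest convergent = 0.52. Discriminant values: 0.17, 0.62, 0.13; count ≥ 0.52 → 1.

1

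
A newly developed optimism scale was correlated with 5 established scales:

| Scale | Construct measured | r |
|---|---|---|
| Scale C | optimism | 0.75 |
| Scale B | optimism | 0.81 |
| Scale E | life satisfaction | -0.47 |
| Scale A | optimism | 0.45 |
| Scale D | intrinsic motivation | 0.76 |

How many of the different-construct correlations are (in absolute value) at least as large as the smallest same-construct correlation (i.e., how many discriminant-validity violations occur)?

Convergent (same construct = optimism): Scale C, Scale B, Scale A.
Smallest convergent = 0.45. Discriminant |r|: 0.47, 0.76; count ≥ 0.45 → 2.

2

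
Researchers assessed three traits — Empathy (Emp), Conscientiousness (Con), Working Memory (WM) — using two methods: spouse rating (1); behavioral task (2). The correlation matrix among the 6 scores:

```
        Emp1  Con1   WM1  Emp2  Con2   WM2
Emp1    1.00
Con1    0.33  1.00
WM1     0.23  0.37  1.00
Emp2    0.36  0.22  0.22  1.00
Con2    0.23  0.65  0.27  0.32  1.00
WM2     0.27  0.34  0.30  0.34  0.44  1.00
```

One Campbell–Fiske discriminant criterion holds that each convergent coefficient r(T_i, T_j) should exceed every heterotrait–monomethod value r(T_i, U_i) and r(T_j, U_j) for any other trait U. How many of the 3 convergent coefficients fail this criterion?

Each convergent coefficient versus the relevant comparison correlations:
Emp (methods 1·2): 0.36 vs {0.33, 0.32, 0.23, 0.34} → pass.
Con (methods 1·2): 0.65 vs {0.33, 0.32, 0.37, 0.44} → pass.
WM (methods 1·2): 0.30 vs {0.23, 0.34, 0.37, 0.44} → fail.
1 of 3 fail.

1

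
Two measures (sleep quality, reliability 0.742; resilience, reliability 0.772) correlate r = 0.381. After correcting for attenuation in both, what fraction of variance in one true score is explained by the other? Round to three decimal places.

0.253

Disattenuated r = 0.381 / √(0.742 × 0.772) = 0.381 / 0.7569 = 0.5034.
Shared true-score variance = 0.5034² = 0.2534 ≈ 0.253.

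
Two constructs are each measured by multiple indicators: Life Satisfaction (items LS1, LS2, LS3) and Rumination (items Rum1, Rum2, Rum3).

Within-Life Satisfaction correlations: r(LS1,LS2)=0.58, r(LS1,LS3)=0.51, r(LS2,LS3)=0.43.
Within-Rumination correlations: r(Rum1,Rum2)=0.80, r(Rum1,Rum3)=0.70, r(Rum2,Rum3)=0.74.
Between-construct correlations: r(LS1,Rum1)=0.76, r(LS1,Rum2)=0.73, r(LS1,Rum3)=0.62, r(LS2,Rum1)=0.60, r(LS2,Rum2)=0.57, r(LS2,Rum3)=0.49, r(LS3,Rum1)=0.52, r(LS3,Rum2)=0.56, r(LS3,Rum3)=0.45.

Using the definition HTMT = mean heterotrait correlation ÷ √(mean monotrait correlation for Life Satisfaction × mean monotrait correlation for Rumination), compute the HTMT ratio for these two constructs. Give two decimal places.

0.96

Between-construct mean = 5.30/9 = 0.5889.
Mean within-LS = 1.52/3 = 0.5067; mean within-Rum = 2.24/3 = 0.7467.
Geometric mean = √(0.5067 × 0.7467) = 0.6151.
HTMT = 0.5889 / 0.6151 = 0.96.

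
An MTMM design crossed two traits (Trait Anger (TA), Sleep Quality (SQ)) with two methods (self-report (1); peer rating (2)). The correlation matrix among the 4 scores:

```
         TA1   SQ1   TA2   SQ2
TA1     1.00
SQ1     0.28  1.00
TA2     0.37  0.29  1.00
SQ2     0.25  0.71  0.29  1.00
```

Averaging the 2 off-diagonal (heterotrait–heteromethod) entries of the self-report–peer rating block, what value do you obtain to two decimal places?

0.27

HTHM values (method 1 × method 2): 0.25, 0.29; mean = 0.54/2 = 0.27.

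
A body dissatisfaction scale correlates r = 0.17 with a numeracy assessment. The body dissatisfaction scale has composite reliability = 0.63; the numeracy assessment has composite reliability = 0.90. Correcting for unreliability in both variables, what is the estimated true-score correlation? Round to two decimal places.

r_true = r_obs / √(r_xx · r_yy) = 0.17 / √(0.63 × 0.90) = 0.17 / √0.5670 = 0.17 / 0.7530 ≈ 0.23.

0.23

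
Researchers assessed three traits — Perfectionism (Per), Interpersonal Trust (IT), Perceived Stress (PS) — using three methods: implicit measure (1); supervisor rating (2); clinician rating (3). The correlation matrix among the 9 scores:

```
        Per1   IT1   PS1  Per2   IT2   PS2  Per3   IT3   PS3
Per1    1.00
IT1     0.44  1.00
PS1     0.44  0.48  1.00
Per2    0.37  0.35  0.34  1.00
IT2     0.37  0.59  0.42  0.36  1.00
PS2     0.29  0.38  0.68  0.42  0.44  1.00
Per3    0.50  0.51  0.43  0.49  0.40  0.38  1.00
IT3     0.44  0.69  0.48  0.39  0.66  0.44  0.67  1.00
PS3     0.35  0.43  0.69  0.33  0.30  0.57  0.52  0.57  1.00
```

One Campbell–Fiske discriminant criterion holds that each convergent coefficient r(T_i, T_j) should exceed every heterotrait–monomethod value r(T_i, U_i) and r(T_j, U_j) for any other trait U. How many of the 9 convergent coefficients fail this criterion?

5

Checking each validity diagonal entry against its comparison values:
Per (methods 1·2): 0.37 vs {0.44, 0.36, 0.44, 0.42} → fail.
Per (methods 1·3): 0.50 vs {0.44, 0.67, 0.44, 0.52} → fail.
Per (methods 2·3): 0.49 vs {0.36, 0.67, 0.42, 0.52} → fail.
IT (methods 1·2): 0.59 vs {0.44, 0.36, 0.48, 0.44} → pass.
IT (methods 1·3): 0.69 vs {0.44, 0.67, 0.48, 0.57} → pass.
IT (methods 2·3): 0.66 vs {0.36, 0.67, 0.44, 0.57} → fail.
PS (methods 1·2): 0.68 vs {0.44, 0.42, 0.48, 0.44} → pass.
PS (methods 1·3): 0.69 vs {0.44, 0.52, 0.48, 0.57} → pass.
PS (methods 2·3): 0.57 vs {0.42, 0.52, 0.44, 0.57} → fail.
5 of 9 fail.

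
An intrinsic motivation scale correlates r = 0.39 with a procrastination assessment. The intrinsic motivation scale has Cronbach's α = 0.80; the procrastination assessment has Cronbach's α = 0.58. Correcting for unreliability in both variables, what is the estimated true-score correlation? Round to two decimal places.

r_true = r_obs / √(r_xx · r_yy) = 0.39 / √(0.80 × 0.58) = 0.39 / √0.4640 = 0.39 / 0.6812 ≈ 0.57.

0.57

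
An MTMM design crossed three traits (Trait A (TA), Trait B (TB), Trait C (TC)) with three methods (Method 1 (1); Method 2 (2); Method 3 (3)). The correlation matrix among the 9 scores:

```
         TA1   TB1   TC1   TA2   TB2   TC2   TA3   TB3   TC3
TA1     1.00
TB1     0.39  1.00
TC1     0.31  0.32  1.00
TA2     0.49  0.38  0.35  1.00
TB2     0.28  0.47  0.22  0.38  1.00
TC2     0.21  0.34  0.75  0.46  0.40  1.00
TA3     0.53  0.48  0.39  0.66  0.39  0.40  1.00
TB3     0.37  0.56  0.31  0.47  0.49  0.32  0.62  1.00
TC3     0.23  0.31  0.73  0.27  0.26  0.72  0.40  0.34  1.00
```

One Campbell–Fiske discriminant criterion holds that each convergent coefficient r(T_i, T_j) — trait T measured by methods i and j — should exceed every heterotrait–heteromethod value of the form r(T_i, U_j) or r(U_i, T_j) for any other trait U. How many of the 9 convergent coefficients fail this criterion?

Each convergent coefficient versus the relevant comparison correlations:
TA (methods 1·2): 0.49 vs {0.28, 0.38, 0.21, 0.35} → pass.
TA (methods 1·3): 0.53 vs {0.37, 0.48, 0.23, 0.39} → pass.
TA (methods 2·3): 0.66 vs {0.47, 0.39, 0.27, 0.40} → pass.
TB (methods 1·2): 0.47 vs {0.38, 0.28, 0.34, 0.22} → pass.
TB (methods 1·3): 0.56 vs {0.48, 0.37, 0.31, 0.31} → pass.
TB (methods 2·3): 0.49 vs {0.39, 0.47, 0.26, 0.32} → pass.
TC (methods 1·2): 0.75 vs {0.35, 0.21, 0.22, 0.34} → pass.
TC (methods 1·3): 0.73 vs {0.39, 0.23, 0.31, 0.31} → pass.
TC (methods 2·3): 0.72 vs {0.40, 0.27, 0.32, 0.26} → pass.
0 of 9 fail.

0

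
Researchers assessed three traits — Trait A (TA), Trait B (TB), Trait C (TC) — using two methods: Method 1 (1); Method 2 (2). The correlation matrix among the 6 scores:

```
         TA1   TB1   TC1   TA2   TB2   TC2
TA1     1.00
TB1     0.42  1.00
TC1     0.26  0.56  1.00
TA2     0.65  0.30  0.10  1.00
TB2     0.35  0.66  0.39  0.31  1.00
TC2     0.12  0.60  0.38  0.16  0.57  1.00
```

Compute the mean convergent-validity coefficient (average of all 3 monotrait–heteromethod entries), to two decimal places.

Convergent values: 0.65, 0.66, 0.38; mean = 1.69/3 = 0.56.

0.56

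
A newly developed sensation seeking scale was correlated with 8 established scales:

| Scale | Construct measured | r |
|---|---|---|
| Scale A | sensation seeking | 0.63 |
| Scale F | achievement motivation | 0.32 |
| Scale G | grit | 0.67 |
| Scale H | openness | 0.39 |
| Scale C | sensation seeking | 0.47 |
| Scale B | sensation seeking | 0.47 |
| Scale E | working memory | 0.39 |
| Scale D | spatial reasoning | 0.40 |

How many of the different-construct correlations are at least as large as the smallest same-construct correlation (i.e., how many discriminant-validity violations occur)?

Convergent (same construct = sensation seeking): Scale A, Scale C, Scale B.
Smallest convergent = 0.47. Discriminant values: 0.32, 0.67, 0.39, 0.39, 0.40; count ≥ 0.47 → 1.

1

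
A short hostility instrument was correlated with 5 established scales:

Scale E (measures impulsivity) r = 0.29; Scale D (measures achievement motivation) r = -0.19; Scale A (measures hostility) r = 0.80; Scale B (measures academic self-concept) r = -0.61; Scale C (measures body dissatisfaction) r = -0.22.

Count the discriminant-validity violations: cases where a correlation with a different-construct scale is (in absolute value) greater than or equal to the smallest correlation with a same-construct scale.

0

Convergent (same construct = hostility): Scale A.
Smallest convergent = 0.80. Discriminant |r|: 0.29, 0.19, 0.61, 0.22; count ≥ 0.80 → 0.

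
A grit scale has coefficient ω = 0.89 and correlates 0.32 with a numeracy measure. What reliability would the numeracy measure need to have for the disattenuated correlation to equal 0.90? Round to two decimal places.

0.14

r_true = r_obs / √(r_xx · r_yy) ⇒ 0.90 = 0.32 / √(0.89 · r_yy).
√(0.89 · r_yy) = 0.32 / 0.90 = 0.3556; 0.89 · r_yy = 0.1265; r_yy = 0.1265 / 0.89 ≈ 0.14.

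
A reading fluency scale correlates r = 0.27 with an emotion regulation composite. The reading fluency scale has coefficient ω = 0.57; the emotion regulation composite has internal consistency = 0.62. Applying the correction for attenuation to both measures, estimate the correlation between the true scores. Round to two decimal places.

r_true = r_obs / √(r_xx · r_yy) = 0.27 / √(0.57 × 0.62) = 0.27 / √0.3534 = 0.27 / 0.5945 ≈ 0.45.

0.45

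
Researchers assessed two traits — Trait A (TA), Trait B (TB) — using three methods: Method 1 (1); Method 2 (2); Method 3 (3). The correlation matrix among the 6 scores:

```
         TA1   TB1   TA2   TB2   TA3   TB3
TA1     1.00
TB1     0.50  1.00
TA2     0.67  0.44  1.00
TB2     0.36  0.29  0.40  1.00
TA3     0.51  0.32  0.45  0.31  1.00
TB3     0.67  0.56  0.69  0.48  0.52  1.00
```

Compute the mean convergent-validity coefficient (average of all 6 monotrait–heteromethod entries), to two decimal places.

0.49

Convergent values: 0.67, 0.51, 0.45, 0.29, 0.56, 0.48; mean = 2.96/6 = 0.49.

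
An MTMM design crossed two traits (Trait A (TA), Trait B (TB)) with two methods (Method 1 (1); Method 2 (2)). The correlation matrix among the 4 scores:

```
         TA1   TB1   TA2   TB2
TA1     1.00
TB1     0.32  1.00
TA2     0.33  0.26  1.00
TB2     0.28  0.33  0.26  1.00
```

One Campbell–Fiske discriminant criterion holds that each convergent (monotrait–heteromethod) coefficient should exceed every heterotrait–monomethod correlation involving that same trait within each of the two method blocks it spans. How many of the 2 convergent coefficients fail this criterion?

0

Convergent coefficients and their comparison sets:
TA (methods 1·2): 0.33 vs {0.32, 0.26} → pass.
TB (methods 1·2): 0.33 vs {0.32, 0.26} → pass.
0 of 2 fail.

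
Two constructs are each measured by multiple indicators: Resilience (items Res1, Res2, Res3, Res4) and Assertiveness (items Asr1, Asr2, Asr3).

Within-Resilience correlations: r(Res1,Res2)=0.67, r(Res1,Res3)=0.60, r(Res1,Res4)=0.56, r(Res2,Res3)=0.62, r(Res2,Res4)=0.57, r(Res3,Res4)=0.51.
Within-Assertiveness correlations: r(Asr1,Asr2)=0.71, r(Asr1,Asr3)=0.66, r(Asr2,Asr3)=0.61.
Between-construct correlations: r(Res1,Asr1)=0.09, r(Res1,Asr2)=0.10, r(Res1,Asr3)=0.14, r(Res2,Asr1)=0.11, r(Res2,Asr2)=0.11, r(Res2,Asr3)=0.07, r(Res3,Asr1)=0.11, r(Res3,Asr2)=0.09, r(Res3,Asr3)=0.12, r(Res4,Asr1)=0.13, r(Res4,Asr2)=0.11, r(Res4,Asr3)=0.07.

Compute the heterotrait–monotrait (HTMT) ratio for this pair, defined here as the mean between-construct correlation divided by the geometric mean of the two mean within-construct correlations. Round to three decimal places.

Mean heterotrait r = 1.25/12 = 0.1042.
Mean within-Res = 3.53/6 = 0.5883; mean within-Asr = 1.98/3 = 0.6600.
Geometric mean = √(0.5883 × 0.6600) = 0.6231.
HTMT = 0.1042 / 0.6231 = 0.167.

0.167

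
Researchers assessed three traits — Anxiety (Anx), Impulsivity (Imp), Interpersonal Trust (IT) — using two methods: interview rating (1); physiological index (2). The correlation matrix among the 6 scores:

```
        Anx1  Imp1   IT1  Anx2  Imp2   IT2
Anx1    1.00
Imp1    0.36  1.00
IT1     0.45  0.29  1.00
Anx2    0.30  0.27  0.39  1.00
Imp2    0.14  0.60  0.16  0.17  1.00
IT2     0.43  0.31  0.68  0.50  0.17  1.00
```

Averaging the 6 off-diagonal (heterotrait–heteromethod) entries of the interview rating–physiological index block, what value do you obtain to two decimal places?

0.28

HTHM values (method 1 × method 2): 0.14, 0.43, 0.27, 0.31, 0.39, 0.16; mean = 1.70/6 = 0.28.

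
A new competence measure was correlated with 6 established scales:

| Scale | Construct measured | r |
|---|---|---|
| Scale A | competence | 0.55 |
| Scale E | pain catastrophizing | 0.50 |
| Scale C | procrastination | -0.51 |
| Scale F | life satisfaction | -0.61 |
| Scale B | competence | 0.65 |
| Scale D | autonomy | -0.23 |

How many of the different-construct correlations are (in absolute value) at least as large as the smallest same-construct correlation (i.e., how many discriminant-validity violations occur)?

Convergent (same construct = competence): Scale A, Scale B.
Smallest convergent = 0.55. Discriminant |r|: 0.50, 0.51, 0.61, 0.23; count ≥ 0.55 → 1.

1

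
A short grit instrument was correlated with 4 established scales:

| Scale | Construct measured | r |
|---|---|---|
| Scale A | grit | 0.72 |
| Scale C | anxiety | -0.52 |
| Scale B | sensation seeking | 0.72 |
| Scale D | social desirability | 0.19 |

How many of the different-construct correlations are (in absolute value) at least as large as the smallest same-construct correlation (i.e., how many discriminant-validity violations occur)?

Convergent (same construct = grit): Scale A.
Smallest convergent = 0.72. Discriminant |r|: 0.52, 0.72, 0.19; count ≥ 0.72 → 1.

1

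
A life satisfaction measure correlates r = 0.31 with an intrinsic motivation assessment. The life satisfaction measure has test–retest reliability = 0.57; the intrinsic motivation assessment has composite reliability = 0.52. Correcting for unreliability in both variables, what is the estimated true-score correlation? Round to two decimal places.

0.57

r_true = r_obs / √(r_xx · r_yy) = 0.31 / √(0.57 × 0.52) = 0.31 / √0.2964 = 0.31 / 0.5444 ≈ 0.57.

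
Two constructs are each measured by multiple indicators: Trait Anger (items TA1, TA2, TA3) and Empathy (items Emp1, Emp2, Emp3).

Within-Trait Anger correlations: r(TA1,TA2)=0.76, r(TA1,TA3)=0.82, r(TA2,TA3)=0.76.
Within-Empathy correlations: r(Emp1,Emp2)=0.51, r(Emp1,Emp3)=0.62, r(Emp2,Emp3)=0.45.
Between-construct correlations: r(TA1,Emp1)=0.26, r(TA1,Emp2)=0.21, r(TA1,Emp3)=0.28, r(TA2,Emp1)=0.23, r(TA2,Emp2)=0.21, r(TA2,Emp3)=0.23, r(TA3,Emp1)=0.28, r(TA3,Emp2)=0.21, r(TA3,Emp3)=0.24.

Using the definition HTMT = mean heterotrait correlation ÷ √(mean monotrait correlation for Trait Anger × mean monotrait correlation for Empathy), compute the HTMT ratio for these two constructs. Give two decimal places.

0.37

Mean between = 2.15/9 = 0.2389.
Mean within-TA = 2.34/3 = 0.7800; mean within-Emp = 1.58/3 = 0.5267.
Geometric mean = √(0.7800 × 0.5267) = 0.6410.
HTMT = 0.2389 / 0.6410 = 0.37.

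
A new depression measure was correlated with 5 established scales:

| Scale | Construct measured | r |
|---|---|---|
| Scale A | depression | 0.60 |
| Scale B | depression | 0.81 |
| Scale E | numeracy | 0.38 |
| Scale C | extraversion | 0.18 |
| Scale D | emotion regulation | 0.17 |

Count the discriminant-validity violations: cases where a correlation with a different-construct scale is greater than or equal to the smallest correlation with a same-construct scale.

0

Convergent (same construct = depression): Scale A, Scale B.
Smallest convergent = 0.60. Discriminant values: 0.38, 0.18, 0.17; count ≥ 0.60 → 0.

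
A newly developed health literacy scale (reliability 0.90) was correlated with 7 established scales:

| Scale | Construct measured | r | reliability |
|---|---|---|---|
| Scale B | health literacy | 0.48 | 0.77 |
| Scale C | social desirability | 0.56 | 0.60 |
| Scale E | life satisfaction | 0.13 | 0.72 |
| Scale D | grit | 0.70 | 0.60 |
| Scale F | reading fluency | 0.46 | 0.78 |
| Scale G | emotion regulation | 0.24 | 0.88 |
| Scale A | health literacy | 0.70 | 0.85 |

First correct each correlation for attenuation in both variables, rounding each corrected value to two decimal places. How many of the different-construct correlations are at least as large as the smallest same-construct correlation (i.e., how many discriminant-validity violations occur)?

Disattenuated r (r / √(r_scale · r_new)):
  Scale B (conv): 0.48 / √(0.77·0.90) = 0.58
  Scale C (disc): 0.56 / √(0.60·0.90) = 0.76
  Scale E (disc): 0.13 / √(0.72·0.90) = 0.16
  Scale D (disc): 0.70 / √(0.60·0.90) = 0.95
  Scale F (disc): 0.46 / √(0.78·0.90) = 0.55
  Scale G (disc): 0.24 / √(0.88·0.90) = 0.27
  Scale A (conv): 0.70 / √(0.85·0.90) = 0.80
Smallest convergent = 0.58. Discriminant values: 0.76, 0.16, 0.95, 0.55, 0.27; count ≥ 0.58 → 2.

2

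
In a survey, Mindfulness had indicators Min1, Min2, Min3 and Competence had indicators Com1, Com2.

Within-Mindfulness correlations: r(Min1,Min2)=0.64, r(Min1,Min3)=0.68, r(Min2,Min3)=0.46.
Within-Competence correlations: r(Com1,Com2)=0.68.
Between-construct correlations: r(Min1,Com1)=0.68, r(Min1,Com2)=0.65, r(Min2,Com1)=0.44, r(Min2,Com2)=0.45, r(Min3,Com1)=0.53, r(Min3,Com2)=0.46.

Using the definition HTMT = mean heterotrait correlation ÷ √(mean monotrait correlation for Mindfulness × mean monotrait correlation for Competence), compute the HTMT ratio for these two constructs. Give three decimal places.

0.842

Mean heterotrait r = 3.21/6 = 0.5350.
Mean within-Min = 1.78/3 = 0.5933; mean within-Com = 0.68/1 = 0.6800.
Geometric mean = √(0.5933 × 0.6800) = 0.6352.
HTMT = 0.5350 / 0.6352 = 0.842.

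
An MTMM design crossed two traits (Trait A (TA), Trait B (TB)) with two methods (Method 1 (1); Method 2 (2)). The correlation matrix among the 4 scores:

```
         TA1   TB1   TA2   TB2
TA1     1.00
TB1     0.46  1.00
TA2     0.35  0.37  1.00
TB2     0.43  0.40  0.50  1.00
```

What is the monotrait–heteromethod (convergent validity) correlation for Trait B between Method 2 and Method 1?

Same trait (TB), different methods: r(TB2, TB1) = 0.40.

0.40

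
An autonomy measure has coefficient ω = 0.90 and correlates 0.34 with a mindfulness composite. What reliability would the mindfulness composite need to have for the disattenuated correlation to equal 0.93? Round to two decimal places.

0.15

r_true = r_obs / √(r_xx · r_yy) ⇒ 0.93 = 0.34 / √(0.90 · r_yy).
√(0.90 · r_yy) = 0.34 / 0.93 = 0.3656; 0.90 · r_yy = 0.1337; r_yy = 0.1337 / 0.90 ≈ 0.15.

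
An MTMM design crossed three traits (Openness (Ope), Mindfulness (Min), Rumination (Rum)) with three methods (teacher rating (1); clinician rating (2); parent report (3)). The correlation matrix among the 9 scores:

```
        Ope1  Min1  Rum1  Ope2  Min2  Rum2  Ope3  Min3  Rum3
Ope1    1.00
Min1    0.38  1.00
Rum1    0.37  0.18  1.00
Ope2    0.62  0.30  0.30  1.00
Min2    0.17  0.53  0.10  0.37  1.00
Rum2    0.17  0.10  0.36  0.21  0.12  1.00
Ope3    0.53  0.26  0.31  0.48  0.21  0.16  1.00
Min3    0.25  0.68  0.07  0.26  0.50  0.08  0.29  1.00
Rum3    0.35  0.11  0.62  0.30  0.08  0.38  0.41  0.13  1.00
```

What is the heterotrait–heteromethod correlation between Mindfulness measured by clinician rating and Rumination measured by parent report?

Different traits and methods: r(Min2, Rum3) = 0.08.

0.08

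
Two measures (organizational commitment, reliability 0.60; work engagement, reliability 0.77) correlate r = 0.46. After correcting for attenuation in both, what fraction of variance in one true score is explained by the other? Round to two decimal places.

0.46

Disattenuated r = 0.46 / √(0.60 × 0.77) = 0.46 / 0.6797 = 0.6768.
Shared true-score variance = 0.6768² = 0.4581 ≈ 0.46.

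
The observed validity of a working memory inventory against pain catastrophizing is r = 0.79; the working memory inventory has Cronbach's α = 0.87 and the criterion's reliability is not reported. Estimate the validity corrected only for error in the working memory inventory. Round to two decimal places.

Single correction: r_c = r_obs / √r_xx = 0.79 / √0.87 = 0.79 / 0.9327 ≈ 0.85.

0.85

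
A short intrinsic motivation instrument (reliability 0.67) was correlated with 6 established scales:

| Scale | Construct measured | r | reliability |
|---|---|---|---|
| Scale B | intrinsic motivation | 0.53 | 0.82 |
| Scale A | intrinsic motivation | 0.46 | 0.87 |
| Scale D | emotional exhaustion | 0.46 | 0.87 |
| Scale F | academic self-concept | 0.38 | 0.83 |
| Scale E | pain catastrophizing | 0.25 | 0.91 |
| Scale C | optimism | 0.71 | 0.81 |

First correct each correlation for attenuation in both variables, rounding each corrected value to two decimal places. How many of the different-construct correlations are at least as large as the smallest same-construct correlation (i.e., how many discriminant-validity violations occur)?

2

Disattenuated r (r / √(r_scale · r_new)):
  Scale B (conv): 0.53 / √(0.82·0.67) = 0.72
  Scale A (conv): 0.46 / √(0.87·0.67) = 0.60
  Scale D (disc): 0.46 / √(0.87·0.67) = 0.60
  Scale F (disc): 0.38 / √(0.83·0.67) = 0.51
  Scale E (disc): 0.25 / √(0.91·0.67) = 0.32
  Scale C (disc): 0.71 / √(0.81·0.67) = 0.96
Smallest convergent = 0.60. Discriminant values: 0.60, 0.51, 0.32, 0.96; count ≥ 0.60 → 2.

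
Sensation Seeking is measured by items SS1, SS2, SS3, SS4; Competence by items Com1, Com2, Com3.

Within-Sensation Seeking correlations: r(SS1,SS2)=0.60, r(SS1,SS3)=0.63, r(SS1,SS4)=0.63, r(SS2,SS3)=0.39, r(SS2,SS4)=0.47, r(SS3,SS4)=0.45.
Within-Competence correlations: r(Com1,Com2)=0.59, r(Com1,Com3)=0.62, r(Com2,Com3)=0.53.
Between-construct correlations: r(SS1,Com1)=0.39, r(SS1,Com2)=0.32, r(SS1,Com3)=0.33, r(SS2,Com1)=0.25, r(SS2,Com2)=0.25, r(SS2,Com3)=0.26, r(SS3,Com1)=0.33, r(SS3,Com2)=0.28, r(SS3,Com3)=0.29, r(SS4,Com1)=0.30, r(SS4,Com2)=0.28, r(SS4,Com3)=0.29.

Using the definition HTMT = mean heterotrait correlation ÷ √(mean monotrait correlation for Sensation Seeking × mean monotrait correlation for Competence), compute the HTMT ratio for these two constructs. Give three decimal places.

0.537

Between-construct mean = 3.57/12 = 0.2975.
Mean within-SS = 3.17/6 = 0.5283; mean within-Com = 1.74/3 = 0.5800.
Geometric mean = √(0.5283 × 0.5800) = 0.5535.
HTMT = 0.2975 / 0.5535 = 0.537.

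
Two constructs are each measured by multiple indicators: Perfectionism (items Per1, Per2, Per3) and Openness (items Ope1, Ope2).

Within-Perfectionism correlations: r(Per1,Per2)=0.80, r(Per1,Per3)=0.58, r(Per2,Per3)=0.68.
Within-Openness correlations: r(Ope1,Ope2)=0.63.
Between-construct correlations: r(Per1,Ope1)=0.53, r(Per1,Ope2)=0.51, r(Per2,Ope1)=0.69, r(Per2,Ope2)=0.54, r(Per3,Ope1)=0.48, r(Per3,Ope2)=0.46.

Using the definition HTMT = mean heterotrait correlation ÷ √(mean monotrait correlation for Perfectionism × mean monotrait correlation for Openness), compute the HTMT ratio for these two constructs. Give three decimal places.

Mean heterotrait r = 3.21/6 = 0.5350.
Mean within-Per = 2.06/3 = 0.6867; mean within-Ope = 0.63/1 = 0.6300.
Geometric mean = √(0.6867 × 0.6300) = 0.6577.
HTMT = 0.5350 / 0.6577 = 0.813.

0.813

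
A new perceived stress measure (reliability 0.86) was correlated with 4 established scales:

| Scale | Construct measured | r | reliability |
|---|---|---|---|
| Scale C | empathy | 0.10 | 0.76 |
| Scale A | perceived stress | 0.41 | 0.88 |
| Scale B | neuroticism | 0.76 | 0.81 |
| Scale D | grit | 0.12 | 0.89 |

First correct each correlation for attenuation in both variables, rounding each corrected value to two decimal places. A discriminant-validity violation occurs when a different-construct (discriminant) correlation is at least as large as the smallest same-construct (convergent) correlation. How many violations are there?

1

Disattenuated r (r / √(r_scale · r_new)):
  Scale C (disc): 0.10 / √(0.76·0.86) = 0.12
  Scale A (conv): 0.41 / √(0.88·0.86) = 0.47
  Scale B (disc): 0.76 / √(0.81·0.86) = 0.91
  Scale D (disc): 0.12 / √(0.89·0.86) = 0.14
Smallest convergent = 0.47. Discriminant values: 0.12, 0.91, 0.14; count ≥ 0.47 → 1.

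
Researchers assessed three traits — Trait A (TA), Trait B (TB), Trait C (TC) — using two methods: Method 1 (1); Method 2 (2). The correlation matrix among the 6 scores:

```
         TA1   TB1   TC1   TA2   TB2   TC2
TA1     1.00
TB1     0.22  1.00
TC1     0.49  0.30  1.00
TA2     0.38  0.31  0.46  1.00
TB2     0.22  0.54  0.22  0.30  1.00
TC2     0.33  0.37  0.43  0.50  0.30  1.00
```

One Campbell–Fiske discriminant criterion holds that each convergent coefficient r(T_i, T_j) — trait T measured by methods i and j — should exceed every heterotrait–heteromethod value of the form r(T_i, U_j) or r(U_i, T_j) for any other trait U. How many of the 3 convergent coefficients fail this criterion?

Convergent coefficients and their comparison sets:
TA (methods 1·2): 0.38 vs {0.22, 0.31, 0.33, 0.46} → fail.
TB (methods 1·2): 0.54 vs {0.31, 0.22, 0.37, 0.22} → pass.
TC (methods 1·2): 0.43 vs {0.46, 0.33, 0.22, 0.37} → fail.
2 of 3 fail.

2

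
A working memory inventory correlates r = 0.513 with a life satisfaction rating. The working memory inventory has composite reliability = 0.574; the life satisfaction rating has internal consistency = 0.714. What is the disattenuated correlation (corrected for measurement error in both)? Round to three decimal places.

r_true = r_obs / √(r_xx · r_yy) = 0.513 / √(0.574 × 0.714) = 0.513 / √0.409836 = 0.513 / 0.6402 ≈ 0.801.

0.801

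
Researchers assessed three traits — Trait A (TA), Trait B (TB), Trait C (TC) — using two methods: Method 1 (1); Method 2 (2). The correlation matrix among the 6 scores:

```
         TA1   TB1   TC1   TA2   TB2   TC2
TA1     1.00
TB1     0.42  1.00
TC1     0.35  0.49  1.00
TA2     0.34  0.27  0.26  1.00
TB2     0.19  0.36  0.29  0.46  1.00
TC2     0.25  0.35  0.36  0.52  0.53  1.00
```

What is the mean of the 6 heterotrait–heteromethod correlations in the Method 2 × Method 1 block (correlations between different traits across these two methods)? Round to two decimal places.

HTHM values (method 2 × method 1): 0.27, 0.26, 0.19, 0.29, 0.25, 0.35; mean = 1.61/6 = 0.27.

0.27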